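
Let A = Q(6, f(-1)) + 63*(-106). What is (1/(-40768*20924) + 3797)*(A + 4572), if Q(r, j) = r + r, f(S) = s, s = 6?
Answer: -3391184327800041/426514816 ≈ -7.9509e+6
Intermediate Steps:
f(S) = 6
Q(r, j) = 2*r
A = -6666 (A = 2*6 + 63*(-106) = 12 - 6678 = -6666)
(1/(-40768*20924) + 3797)*(A + 4572) = (1/(-40768*20924) + 3797)*(-6666 + 4572) = (-1/40768*1/20924 + 3797)*(-2094) = (-1/853029632 + 3797)*(-2094) = (3238953512703/853029632)*(-2094) = -3391184327800041/426514816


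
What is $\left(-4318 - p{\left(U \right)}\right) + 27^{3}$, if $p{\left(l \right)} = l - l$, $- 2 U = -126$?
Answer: $15365$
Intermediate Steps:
$U = 63$ ($U = \left(- \frac{1}{2}\right) \left(-126\right) = 63$)
$p{\left(l \right)} = 0$
$\left(-4318 - p{\left(U \right)}\right) + 27^{3} = \left(-4318 - 0\right) + 27^{3} = \left(-4318 + 0\right) + 19683 = -4318 + 19683 = 15365$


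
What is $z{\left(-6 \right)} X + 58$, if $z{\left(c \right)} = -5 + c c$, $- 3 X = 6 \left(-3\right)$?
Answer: $244$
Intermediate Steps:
$X = 6$ ($X = - \frac{6 \left(-3\right)}{3} = \left(- \frac{1}{3}\right) \left(-18\right) = 6$)
$z{\left(c \right)} = -5 + c^{2}$
$z{\left(-6 \right)} X + 58 = \left(-5 + \left(-6\right)^{2}\right) 6 + 58 = \left(-5 + 36\right) 6 + 58 = 31 \cdot 6 + 58 = 186 + 58 = 244$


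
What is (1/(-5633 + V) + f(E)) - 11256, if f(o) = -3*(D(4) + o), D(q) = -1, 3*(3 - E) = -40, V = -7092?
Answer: -143817951/12725 ≈ -11302.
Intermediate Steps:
E = 49/3 (E = 3 - 1/3*(-40) = 3 + 40/3 = 49/3 ≈ 16.333)
f(o) = 3 - 3*o (f(o) = -3*(-1 + o) = 3 - 3*o)
(1/(-5633 + V) + f(E)) - 11256 = (1/(-5633 - 7092) + (3 - 3*49/3)) - 11256 = (1/(-12725) + (3 - 49)) - 11256 = (-1/12725 - 46) - 11256 = -585351/12725 - 11256 = -143817951/12725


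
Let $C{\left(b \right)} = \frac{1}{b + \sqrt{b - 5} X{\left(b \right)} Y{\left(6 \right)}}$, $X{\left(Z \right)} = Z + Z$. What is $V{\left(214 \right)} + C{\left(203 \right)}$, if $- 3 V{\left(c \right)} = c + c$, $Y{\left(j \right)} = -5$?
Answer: $- \frac{1720216319}{12057591} - \frac{30 \sqrt{22}}{4019197} \approx -142.67$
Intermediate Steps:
$X{\left(Z \right)} = 2 Z$
$V{\left(c \right)} = - \frac{2 c}{3}$ ($V{\left(c \right)} = - \frac{c + c}{3} = - \frac{2 c}{3}$)
$C{\left(b \right)} = \frac{1}{b - 10 b \sqrt{-5 + b}}$ ($C{\left(b \right)} = \frac{1}{b + \sqrt{b - 5} \cdot 2 b \left(-5\right)} = \frac{1}{b + \sqrt{-5 + b} 2 b \left(-5\right)} = \frac{1}{b + 2 b \sqrt{-5 + b} \left(-5\right)} = \frac{1}{b - 10 b \sqrt{-5 + b}}$)
$V{\left(214 \right)} + C{\left(203 \right)} = \left(- \frac{2}{3}\right) 214 + \frac{1}{203 \left(1 - 10 \sqrt{-5 + 203}\right)} = - \frac{428}{3} + \frac{1}{203 \left(1 - 10 \sqrt{198}\right)} = - \frac{428}{3} + \frac{1}{203 \left(1 - 10 \cdot 3 \sqrt{22}\right)} = - \frac{428}{3} + \frac{1}{203 \left(1 - 30 \sqrt{22}\right)}$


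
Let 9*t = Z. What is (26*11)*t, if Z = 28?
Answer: 8008/9 ≈ 889.78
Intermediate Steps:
t = 28/9 (t = (⅑)*28 = 28/9 ≈ 3.1111)
(26*11)*t = (26*11)*(28/9) = 286*(28/9) = 8008/9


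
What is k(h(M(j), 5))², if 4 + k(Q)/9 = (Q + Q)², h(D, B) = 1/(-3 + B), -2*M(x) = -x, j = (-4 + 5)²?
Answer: 729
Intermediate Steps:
j = 1 (j = 1² = 1)
M(x) = x/2 (M(x) = -(-1)*x/2 = x/2)
k(Q) = -36 + 36*Q² (k(Q) = -36 + 9*(Q + Q)² = -36 + 9*(2*Q)² = -36 + 9*(4*Q²) = -36 + 36*Q²)
k(h(M(j), 5))² = (-36 + 36*(1/(-3 + 5))²)² = (-36 + 36*(1/2)²)² = (-36 + 36*(½)²)² = (-36 + 36*(¼))² = (-36 + 9)² = (-27)² = 729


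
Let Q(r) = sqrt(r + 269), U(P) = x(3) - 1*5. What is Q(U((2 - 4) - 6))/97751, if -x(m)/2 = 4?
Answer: 16/97751 ≈ 0.00016368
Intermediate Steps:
x(m) = -8 (x(m) = -2*4 = -8)
U(P) = -13 (U(P) = -8 - 1*5 = -8 - 5 = -13)
Q(r) = sqrt(269 + r)
Q(U((2 - 4) - 6))/97751 = sqrt(269 - 13)/97751 = sqrt(256)*(1/97751) = 16*(1/97751) = 16/97751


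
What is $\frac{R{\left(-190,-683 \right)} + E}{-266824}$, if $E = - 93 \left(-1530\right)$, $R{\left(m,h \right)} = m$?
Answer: $- \frac{35525}{66706} \approx -0.53256$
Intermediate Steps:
$E = 142290$ ($E = \left(-1\right) \left(-142290\right) = 142290$)
$\frac{R{\left(-190,-683 \right)} + E}{-266824} = \frac{-190 + 142290}{-266824} = 142100 \left(- \frac{1}{266824}\right) = - \frac{35525}{66706}$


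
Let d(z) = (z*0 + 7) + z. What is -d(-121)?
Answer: 114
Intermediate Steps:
d(z) = 7 + z (d(z) = (0 + 7) + z = 7 + z)
-d(-121) = -(7 - 121) = -1*(-114) = 114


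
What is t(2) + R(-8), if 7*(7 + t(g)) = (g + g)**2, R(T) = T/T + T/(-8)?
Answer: -19/7 ≈ -2.7143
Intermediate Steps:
R(T) = 1 - T/8 (R(T) = 1 + T*(-1/8) = 1 - T/8)
t(g) = -7 + 4*g**2/7 (t(g) = -7 + (g + g)**2/7 = -7 + (2*g)**2/7 = -7 + (4*g**2)/7 = -7 + 4*g**2/7)
t(2) + R(-8) = (-7 + (4/7)*2**2) + (1 - 1/8*(-8)) = (-7 + (4/7)*4) + (1 + 1) = (-7 + 16/7) + 2 = -33/7 + 2 = -19/7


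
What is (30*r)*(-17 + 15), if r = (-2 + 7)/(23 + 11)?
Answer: -150/17 ≈ -8.8235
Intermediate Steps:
r = 5/34 ≈ 0.14706
(30*r)*(-17 + 15) = (30*(5/34))*(-17 + 15) = (75/17)*(-2) = -150/17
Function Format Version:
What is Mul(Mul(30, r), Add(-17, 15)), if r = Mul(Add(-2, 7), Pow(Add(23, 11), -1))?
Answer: Rational(-150, 17) ≈ -8.8235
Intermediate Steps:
r = Rational(5, 34) (r = Mul(5, Pow(34, -1)) = Mul(5, Rational(1, 34)) = Rational(5, 34) ≈ 0.14706)
Mul(Mul(30, r), Add(-17, 15)) = Mul(Mul(30, Rational(5, 34)), Add(-17, 15)) = Mul(Rational(75, 17), -2) = Rational(-150, 17)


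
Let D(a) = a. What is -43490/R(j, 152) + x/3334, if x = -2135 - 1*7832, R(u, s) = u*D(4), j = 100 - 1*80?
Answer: -7289651/13336 ≈ -546.61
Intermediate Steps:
j = 20 (j = 100 - 80 = 20)
R(u, s) = 4*u (R(u, s) = u*4 = 4*u)
x = -9967 (x = -2135 - 7832 = -9967)
-43490/R(j, 152) + x/3334 = -43490/(4*20) - 9967/3334 = -43490/80 - 9967*1/3334 = -43490*1/80 - 9967/3334 = -4349/8 - 9967/3334 = -7289651/13336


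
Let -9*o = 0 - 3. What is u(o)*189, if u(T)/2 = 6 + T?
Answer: 2394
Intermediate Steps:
o = ⅓ (o = -(0 - 3)/9 = -⅑*(-3) = ⅓ ≈ 0.33333)
u(T) = 12 + 2*T (u(T) = 2*(6 + T) = 12 + 2*T)
u(o)*189 = (12 + 2*(⅓))*189 = (12 + ⅔)*189 = (38/3)*189 = 2394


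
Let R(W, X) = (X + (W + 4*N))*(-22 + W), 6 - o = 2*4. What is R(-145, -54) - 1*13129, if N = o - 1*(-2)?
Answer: 20104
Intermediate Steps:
o = -2 (o = 6 - 2*4 = 6 - 1*8 = 6 - 8 = -2)
N = 0 (N = -2 - 1*(-2) = -2 + 2 = 0)
R(W, X) = (-22 + W)*(W + X) (R(W, X) = (X + (W + 4*0))*(-22 + W) = (X + (W + 0))*(-22 + W) = (X + W)*(-22 + W) = (W + X)*(-22 + W) = (-22 + W)*(W + X))
R(-145, -54) - 1*13129 = ((-145)² - 22*(-145) - 22*(-54) - 145*(-54)) - 1*13129 = (21025 + 3190 + 1188 + 7830) - 13129 = 33233 - 13129 = 20104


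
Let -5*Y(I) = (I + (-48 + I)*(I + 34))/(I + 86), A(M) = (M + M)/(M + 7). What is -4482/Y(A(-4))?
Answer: -4201875/3578 ≈ -1174.4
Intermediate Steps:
A(M) = 2*M/(7 + M) (A(M) = (2*M)/(7 + M) = 2*M/(7 + M))
Y(I) = -(I + (-48 + I)*(34 + I))/(5*(86 + I)) (Y(I) = -(I + (-48 + I)*(I + 34))/(5*(I + 86)) = -(I + (-48 + I)*(34 + I))/(5*(86 + I)))
-4482/Y(A(-4)) = -4482*5*(86 + 2*(-4)/(7 - 4))/(1632 - (2*(-4)/(7 - 4))**2 + 13*(2*(-4)/(7 - 4))) = -4482*5*(86 + 2*(-4)/3)/(1632 - (2*(-4)/3)**2 + 13*(2*(-4)/3)) = -4482*5*(86 + 2*(-4)*(1/3))/(1632 - (2*(-4)*(1/3))**2 + 13*(2*(-4)*(1/3))) = -4482*5*(86 - 8/3)/(1632 - (-8/3)**2 + 13*(-8/3)) = -4482*1250/(3*(1632 - 1*64/9 - 104/3)) = -4482*1250/(3*(1632 - 64/9 - 104/3)) = -4482/((1/5)*(3/250)*(14312/9)) = -4482/7156/1875 = -4482*1875/7156 = -4201875/3578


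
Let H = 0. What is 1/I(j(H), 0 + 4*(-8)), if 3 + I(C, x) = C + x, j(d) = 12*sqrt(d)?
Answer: -1/35 ≈ -0.028571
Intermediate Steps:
I(C, x) = -3 + C + x (I(C, x) = -3 + (C + x) = -3 + C + x)
1/I(j(H), 0 + 4*(-8)) = 1/(-3 + 12*sqrt(0) + (0 + 4*(-8))) = 1/(-3 + 12*0 + (0 - 32)) = 1/(-3 + 0 - 32) = 1/(-35) = -1/35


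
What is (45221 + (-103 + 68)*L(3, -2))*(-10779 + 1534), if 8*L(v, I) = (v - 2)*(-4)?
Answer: -836459865/2 ≈ -4.1823e+8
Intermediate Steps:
L(v, I) = 1 - v/2 (L(v, I) = ((v - 2)*(-4))/8 = ((-2 + v)*(-4))/8 = (8 - 4*v)/8 = 1 - v/2)
(45221 + (-103 + 68)*L(3, -2))*(-10779 + 1534) = (45221 + (-103 + 68)*(1 - 1/2*3))*(-10779 + 1534) = (45221 - 35*(1 - 3/2))*(-9245) = (45221 - 35*(-1/2))*(-9245) = (45221 + 35/2)*(-9245) = (90477/2)*(-9245) = -836459865/2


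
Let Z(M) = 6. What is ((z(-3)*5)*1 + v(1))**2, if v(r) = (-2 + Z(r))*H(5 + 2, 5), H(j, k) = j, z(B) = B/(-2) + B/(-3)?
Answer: 6561/4 ≈ 1640.3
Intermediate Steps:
z(B) = -5*B/6 (z(B) = B*(-1/2) + B*(-1/3) = -B/2 - B/3 = -5*B/6)
v(r) = 28 (v(r) = (-2 + 6)*(5 + 2) = 4*7 = 28)
((z(-3)*5)*1 + v(1))**2 = ((-5/6*(-3)*5)*1 + 28)**2 = (((5/2)*5)*1 + 28)**2 = ((25/2)*1 + 28)**2 = (25/2 + 28)**2 = (81/2)**2 = 6561/4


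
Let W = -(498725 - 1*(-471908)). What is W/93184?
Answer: -970633/93184 ≈ -10.416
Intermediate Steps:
W = -970633 (W = -(498725 + 471908) = -1*970633 = -970633)
W/93184 = -970633/93184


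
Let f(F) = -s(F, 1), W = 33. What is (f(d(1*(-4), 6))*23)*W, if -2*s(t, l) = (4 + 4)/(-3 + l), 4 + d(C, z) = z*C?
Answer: -1518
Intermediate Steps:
d(C, z) = -4 + C*z (d(C, z) = -4 + z*C = -4 + C*z)
s(t, l) = -4/(-3 + l) (s(t, l) = -(4 + 4)/(2*(-3 + l)) = -4/(-3 + l))
f(F) = -2 (f(F) = -(-4)/(-3 + 1) = -(-4)/(-2) = -(-4)*(-1)/2 = -1*2 = -2)
(f(d(1*(-4), 6))*23)*W = -2*23*33 = -46*33 = -1518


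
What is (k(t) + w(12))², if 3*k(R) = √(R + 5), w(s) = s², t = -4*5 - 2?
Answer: (432 + I*√17)²/9 ≈ 20734.0 + 395.82*I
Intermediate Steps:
t = -22 (t = -20 - 2 = -22)
k(R) = √(5 + R)/3 (k(R) = √(R + 5)/3 = √(5 + R)/3)
(k(t) + w(12))² = (√(5 - 22)/3 + 12²)² = (√(-17)/3 + 144)² = ((I*√17)/3 + 144)² = (I*√17/3 + 144)² = (144 + I*√17/3)²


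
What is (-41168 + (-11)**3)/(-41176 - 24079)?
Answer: 42499/65255 ≈ 0.65128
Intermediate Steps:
(-41168 + (-11)**3)/(-41176 - 24079) = (-41168 - 1331)/(-65255) = -42499*(-1/65255) = 42499/65255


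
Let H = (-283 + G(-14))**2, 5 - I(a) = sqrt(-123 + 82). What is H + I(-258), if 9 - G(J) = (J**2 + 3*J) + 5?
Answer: 187494 - I*sqrt(41) ≈ 1.8749e+5 - 6.4031*I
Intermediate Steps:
I(a) = 5 - I*sqrt(41) (I(a) = 5 - sqrt(-123 + 82) = 5 - sqrt(-41) = 5 - I*sqrt(41))
G(J) = 4 - J**2 - 3*J (G(J) = 9 - ((J**2 + 3*J) + 5) = 9 - (5 + J**2 + 3*J) = 9 + (-5 - J**2 - 3*J) = 4 - J**2 - 3*J)
H = 187489 (H = (-283 + (4 - 1*(-14)**2 - 3*(-14)))**2 = (-283 + (4 - 1*196 + 42))**2 = (-283 + (4 - 196 + 42))**2 = (-283 - 150)**2 = (-433)**2 = 187489)
H + I(-258) = 187489 + (5 - I*sqrt(41)) = 187494 - I*sqrt(41)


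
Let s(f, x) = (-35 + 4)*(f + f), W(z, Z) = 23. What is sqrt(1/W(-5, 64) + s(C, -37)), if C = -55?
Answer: sqrt(1803913)/23 ≈ 58.396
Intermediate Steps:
s(f, x) = -62*f
sqrt(1/W(-5, 64) + s(C, -37)) = sqrt(1/23 - 62*(-55)) = sqrt(1/23 + 3410) = sqrt(78431/23) = sqrt(1803913)/23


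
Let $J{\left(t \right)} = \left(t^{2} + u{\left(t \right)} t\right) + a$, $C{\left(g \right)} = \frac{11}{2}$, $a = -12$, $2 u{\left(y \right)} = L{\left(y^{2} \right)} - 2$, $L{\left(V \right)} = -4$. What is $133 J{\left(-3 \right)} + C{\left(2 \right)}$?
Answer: $\frac{1607}{2} \approx 803.5$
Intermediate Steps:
$u{\left(y \right)} = -3$ ($u{\left(y \right)} = \frac{-4 - 2}{2} = \frac{1}{2} \left(-6\right) = -3$)
$C{\left(g \right)} = \frac{11}{2}$ ($C{\left(g \right)} = 11 \cdot \frac{1}{2} = \frac{11}{2}$)
$J{\left(t \right)} = -12 + t^{2} - 3 t$ ($J{\left(t \right)} = \left(t^{2} - 3 t\right) - 12 = -12 + t^{2} - 3 t$)
$133 J{\left(-3 \right)} + C{\left(2 \right)} = 133 \left(-12 + \left(-3\right)^{2} - -9\right) + \frac{11}{2} = 133 \left(-12 + 9 + 9\right) + \frac{11}{2} = 133 \cdot 6 + \frac{11}{2} = 798 + \frac{11}{2} = \frac{1607}{2}$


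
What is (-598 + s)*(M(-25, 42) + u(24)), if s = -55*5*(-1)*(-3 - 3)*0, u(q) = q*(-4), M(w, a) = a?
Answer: 32292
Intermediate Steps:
u(q) = -4*q
s = 0 (s = -(-275)*(-6*0) = -(-275)*0 = -55*0 = 0)
(-598 + s)*(M(-25, 42) + u(24)) = (-598 + 0)*(42 - 4*24) = -598*(42 - 96) = -598*(-54) = 32292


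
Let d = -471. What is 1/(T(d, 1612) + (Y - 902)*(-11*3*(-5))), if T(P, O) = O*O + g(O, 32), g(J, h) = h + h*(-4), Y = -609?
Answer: 1/2349133 ≈ 4.2569e-7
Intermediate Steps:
g(J, h) = -3*h (g(J, h) = h - 4*h = -3*h)
T(P, O) = -96 + O**2 (T(P, O) = O*O - 3*32 = O**2 - 96 = -96 + O**2)
1/(T(d, 1612) + (Y - 902)*(-11*3*(-5))) = 1/((-96 + 1612**2) + (-609 - 902)*(-11*3*(-5))) = 1/((-96 + 2598544) - (-49863)*(-5)) = 1/(2598448 - 1511*165) = 1/(2598448 - 249315) = 1/2349133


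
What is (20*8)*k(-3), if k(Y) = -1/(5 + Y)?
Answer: -80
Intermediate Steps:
(20*8)*k(-3) = (20*8)*(-1/(5 - 3)) = 160*(-1/2) = -80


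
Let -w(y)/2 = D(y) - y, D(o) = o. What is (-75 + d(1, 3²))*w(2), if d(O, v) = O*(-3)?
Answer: 0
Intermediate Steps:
d(O, v) = -3*O
w(y) = 0 (w(y) = -2*(y - y) = -2*0 = 0)
(-75 + d(1, 3²))*w(2) = (-75 - 3*1)*0 = (-75 - 3)*0 = -78*0 = 0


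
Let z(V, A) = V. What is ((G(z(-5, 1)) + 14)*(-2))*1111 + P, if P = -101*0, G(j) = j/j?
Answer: -33330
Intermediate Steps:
G(j) = 1
P = 0
((G(z(-5, 1)) + 14)*(-2))*1111 + P = ((1 + 14)*(-2))*1111 + 0 = (15*(-2))*1111 + 0 = -30*1111 + 0 = -33330 + 0 = -33330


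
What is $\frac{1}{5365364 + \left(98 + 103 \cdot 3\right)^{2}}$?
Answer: $\frac{1}{5531013} \approx 1.808 \cdot 10^{-7}$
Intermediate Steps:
$\frac{1}{5365364 + \left(98 + 103 \cdot 3\right)^{2}} = \frac{1}{5365364 + \left(98 + 309\right)^{2}} = \frac{1}{5365364 + 407^{2}} = \frac{1}{5365364 + 165649} = \frac{1}{5531013}$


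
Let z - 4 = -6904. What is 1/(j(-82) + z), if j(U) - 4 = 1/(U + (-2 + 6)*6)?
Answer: -58/399969 ≈ -0.00014501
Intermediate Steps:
z = -6900 (z = 4 - 6904 = -6900)
j(U) = 4 + 1/(24 + U) (j(U) = 4 + 1/(U + (-2 + 6)*6) = 4 + 1/(U + 4*6) = 4 + 1/(U + 24) = 4 + 1/(24 + U))
1/(j(-82) + z) = 1/((97 + 4*(-82))/(24 - 82) - 6900) = 1/((97 - 328)/(-58) - 6900) = 1/(-1/58*(-231) - 6900) = 1/(231/58 - 6900) = 1/(-399969/58) = -58/399969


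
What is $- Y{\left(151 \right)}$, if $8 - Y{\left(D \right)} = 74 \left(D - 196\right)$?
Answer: $-3338$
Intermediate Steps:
$Y{\left(D \right)} = 14512 - 74 D$ ($Y{\left(D \right)} = 8 - 74 \left(D - 196\right) = 8 - 74 \left(-196 + D\right) = 8 - \left(-14504 + 74 D\right) = 14512 - 74 D$)
$- Y{\left(151 \right)} = - (14512 - 11174) = \left(-1\right) 3338 = -3338$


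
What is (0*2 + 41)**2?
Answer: 1681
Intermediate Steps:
(0*2 + 41)**2 = (0 + 41)**2 = 41**2 = 1681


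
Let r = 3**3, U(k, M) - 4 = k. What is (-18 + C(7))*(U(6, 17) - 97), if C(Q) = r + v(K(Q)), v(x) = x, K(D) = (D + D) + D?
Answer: -2610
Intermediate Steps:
K(D) = 3*D (K(D) = 2*D + D = 3*D)
U(k, M) = 4 + k
r = 27
C(Q) = 27 + 3*Q
(-18 + C(7))*(U(6, 17) - 97) = (-18 + (27 + 3*7))*((4 + 6) - 97) = (-18 + (27 + 21))*(10 - 97) = (-18 + 48)*(-87) = 30*(-87) = -2610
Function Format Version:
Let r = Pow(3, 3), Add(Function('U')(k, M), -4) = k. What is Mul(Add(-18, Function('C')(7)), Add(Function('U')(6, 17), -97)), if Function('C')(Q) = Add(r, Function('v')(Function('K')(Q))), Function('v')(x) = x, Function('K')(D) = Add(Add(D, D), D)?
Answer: -2610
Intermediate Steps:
Function('K')(D) = Mul(3, D) (Function('K')(D) = Add(Mul(2, D), D) = Mul(3, D))
Function('U')(k, M) = Add(4, k)
r = 27
Function('C')(Q) = Add(27, Mul(3, Q))
Mul(Add(-18, Function('C')(7)), Add(Function('U')(6, 17), -97)) = Mul(Add(-18, Add(27, Mul(3, 7))), Add(Add(4, 6), -97)) = Mul(Add(-18, Add(27, 21)), Add(10, -97)) = Mul(Add(-18, 48), -87) = Mul(30, -87) = -2610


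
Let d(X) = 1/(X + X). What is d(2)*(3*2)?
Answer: 3/2 ≈ 1.5000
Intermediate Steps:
d(X) = 1/(2*X)
d(2)*(3*2) = ((½)/2)*(3*2) = ((½)*(½))*6 = (¼)*6 = 3/2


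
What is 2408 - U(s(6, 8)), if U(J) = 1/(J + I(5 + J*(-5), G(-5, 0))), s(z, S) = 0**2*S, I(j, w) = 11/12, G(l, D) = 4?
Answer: 26476/11 ≈ 2406.9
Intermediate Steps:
I(j, w) = 11/12 (I(j, w) = 11*(1/12) = 11/12)
s(z, S) = 0 (s(z, S) = 0*S = 0)
U(J) = 1/(11/12 + J) (U(J) = 1/(J + 11/12) = 1/(11/12 + J))
2408 - U(s(6, 8)) = 2408 - 12/(11 + 12*0) = 2408 - 12/(11 + 0) = 2408 - 12/11 = 26476/11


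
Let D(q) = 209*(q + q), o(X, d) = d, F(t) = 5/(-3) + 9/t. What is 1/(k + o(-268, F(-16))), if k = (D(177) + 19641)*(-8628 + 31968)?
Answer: 48/104892200533 ≈ 4.5761e-10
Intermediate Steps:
F(t) = -5/3 + 9/t (F(t) = 5*(-⅓) + 9/t = -5/3 + 9/t)
D(q) = 418*q (D(q) = 209*(2*q) = 418*q)
k = 2185254180 (k = (418*177 + 19641)*(-8628 + 31968) = (73986 + 19641)*23340 = 93627*23340 = 2185254180)
1/(k + o(-268, F(-16))) = 1/(2185254180 + (-5/3 + 9/(-16))) = 1/(2185254180 + (-5/3 + 9*(-1/16))) = 1/(2185254180 + (-5/3 - 9/16)) = 1/(2185254180 - 107/48) = 1/(104892200533/48) = 48/104892200533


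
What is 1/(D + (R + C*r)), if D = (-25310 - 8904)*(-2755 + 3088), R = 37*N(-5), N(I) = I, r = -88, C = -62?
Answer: -1/11387991 ≈ -8.7812e-8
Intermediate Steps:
R = -185 (R = 37*(-5) = -185)
D = -11393262 (D = -34214*333 = -11393262)
1/(D + (R + C*r)) = 1/(-11393262 + (-185 - 62*(-88))) = 1/(-11393262 + (-185 + 5456)) = 1/(-11393262 + 5271) = 1/(-11387991) = -1/11387991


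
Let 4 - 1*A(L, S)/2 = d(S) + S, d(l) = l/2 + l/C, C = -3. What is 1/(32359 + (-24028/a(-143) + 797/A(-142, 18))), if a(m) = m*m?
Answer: 695266/22480997689 ≈ 3.0927e-5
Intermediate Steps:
a(m) = m**2
d(l) = l/6 (d(l) = l/2 + l/(-3) = l*(1/2) + l*(-1/3) = l/2 - l/3 = l/6)
A(L, S) = 8 - 7*S/3 (A(L, S) = 8 - 2*(S/6 + S) = 8 - 7*S/3)
1/(32359 + (-24028/a(-143) + 797/A(-142, 18))) = 1/(32359 + (-24028/((-143)**2) + 797/(8 - 7/3*18))) = 1/(32359 + (-24028/20449 + 797/(8 - 42))) = 1/(32359 + (-24028*1/20449 + 797/(-34))) = 1/(32359 + (-24028/20449 + 797*(-1/34))) = 1/(32359 + (-24028/20449 - 797/34)) = 1/(32359 - 17114805/695266) = 1/(22480997689/695266) = 695266/22480997689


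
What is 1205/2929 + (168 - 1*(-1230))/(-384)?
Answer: -605337/187456 ≈ -3.2292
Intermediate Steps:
1205/2929 + (168 - 1*(-1230))/(-384) = 1205*(1/2929) + (168 + 1230)*(-1/384) = 1205/2929 + 1398*(-1/384) = 1205/2929 - 233/64 = -605337/187456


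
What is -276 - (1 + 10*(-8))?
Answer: -197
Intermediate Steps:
-276 - (1 + 10*(-8)) = -276 - (1 - 80) = -276 - 1*(-79) = -276 + 79 = -197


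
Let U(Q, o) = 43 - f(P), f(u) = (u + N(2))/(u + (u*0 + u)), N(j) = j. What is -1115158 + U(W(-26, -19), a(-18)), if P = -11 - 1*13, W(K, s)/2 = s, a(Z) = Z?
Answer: -26762771/24 ≈ -1.1151e+6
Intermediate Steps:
W(K, s) = 2*s
P = -24 (P = -11 - 13 = -24)
f(u) = (2 + u)/(2*u) (f(u) = (u + 2)/(u + (u*0 + u)) = (2 + u)/(u + (0 + u)) = (2 + u)/(u + u) = (2 + u)/((2*u)) = (2 + u)*(1/(2*u)) = (2 + u)/(2*u))
U(Q, o) = 1021/24 (U(Q, o) = 43 - (2 - 24)/(2*(-24)) = 43 - (-1)*(-22)/(2*24) = 43 - 1*11/24 = 43 - 11/24 = 1021/24)
-1115158 + U(W(-26, -19), a(-18)) = -1115158 + 1021/24 = -26762771/24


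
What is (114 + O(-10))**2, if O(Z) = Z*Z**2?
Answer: 784996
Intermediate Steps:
O(Z) = Z**3
(114 + O(-10))**2 = (114 + (-10)**3)**2 = (114 - 1000)**2 = (-886)**2 = 784996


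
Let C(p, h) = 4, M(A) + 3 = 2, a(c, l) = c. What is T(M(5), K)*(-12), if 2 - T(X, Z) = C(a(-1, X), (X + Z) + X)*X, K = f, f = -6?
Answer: -72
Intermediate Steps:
M(A) = -1 (M(A) = -3 + 2 = -1)
K = -6
T(X, Z) = 2 - 4*X
T(M(5), K)*(-12) = (2 - 4*(-1))*(-12) = (2 + 4)*(-12) = 6*(-12) = -72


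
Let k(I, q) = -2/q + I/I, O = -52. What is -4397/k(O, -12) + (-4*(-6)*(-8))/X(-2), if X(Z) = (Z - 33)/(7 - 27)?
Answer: -27150/7 ≈ -3878.6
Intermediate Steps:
k(I, q) = 1 - 2/q (k(I, q) = -2/q + 1 = 1 - 2/q)
X(Z) = 33/20 - Z/20 (X(Z) = (-33 + Z)/(-20) = (-33 + Z)*(-1/20) = 33/20 - Z/20)
-4397/k(O, -12) + (-4*(-6)*(-8))/X(-2) = -4397*(-12/(-2 - 12)) + (-4*(-6)*(-8))/(33/20 - 1/20*(-2)) = -4397/((-1/12*(-14))) + (24*(-8))/(33/20 + 1/10) = -4397/7/6 - 192/7/4 = -4397*6/7 - 192*4/7 = -26382/7 - 768/7 = -27150/7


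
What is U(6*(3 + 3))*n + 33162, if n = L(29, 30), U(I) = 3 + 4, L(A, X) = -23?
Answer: 33001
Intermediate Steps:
U(I) = 7
n = -23
U(6*(3 + 3))*n + 33162 = 7*(-23) + 33162 = -161 + 33162 = 33001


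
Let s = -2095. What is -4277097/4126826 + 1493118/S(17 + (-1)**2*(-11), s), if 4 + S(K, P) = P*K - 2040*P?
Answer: -548356307157/799333556758 ≈ -0.68602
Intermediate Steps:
S(K, P) = -4 - 2040*P + K*P (S(K, P) = -4 + (P*K - 2040*P) = -4 + (K*P - 2040*P) = -4 + (-2040*P + K*P) = -4 - 2040*P + K*P)
-4277097/4126826 + 1493118/S(17 + (-1)**2*(-11), s) = -4277097/4126826 + 1493118/(-4 - 2040*(-2095) + (17 + (-1)**2*(-11))*(-2095)) = -4277097*1/4126826 + 1493118/(-4 + 4273800 + (17 + 1*(-11))*(-2095)) = -388827/375166 + 1493118/(-4 + 4273800 + (17 - 11)*(-2095)) = -388827/375166 + 1493118/(-4 + 4273800 + 6*(-2095)) = -388827/375166 + 1493118/(-4 + 4273800 - 12570) = -388827/375166 + 1493118/4261226 = -388827/375166 + 1493118*(1/4261226) = -388827/375166 + 746559/2130613 = -548356307157/799333556758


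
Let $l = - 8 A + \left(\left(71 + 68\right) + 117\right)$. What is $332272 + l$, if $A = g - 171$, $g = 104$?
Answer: $333064$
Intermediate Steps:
$A = -67$ ($A = 104 - 171 = -67$)
$l = 792$ ($l = \left(-8\right) \left(-67\right) + \left(\left(71 + 68\right) + 117\right) = 536 + \left(139 + 117\right) = 536 + 256 = 792$)
$332272 + l = 332272 + 792 = 333064$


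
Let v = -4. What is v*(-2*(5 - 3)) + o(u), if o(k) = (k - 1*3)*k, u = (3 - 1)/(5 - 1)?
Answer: 59/4 ≈ 14.750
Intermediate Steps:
u = ½ (u = 2/4 = 2*(¼) = ½ ≈ 0.50000)
o(k) = k*(-3 + k) (o(k) = (k - 3)*k = (-3 + k)*k = k*(-3 + k))
v*(-2*(5 - 3)) + o(u) = -(-8)*(5 - 3) + (-3 + ½)/2 = -(-8)*2 + (½)*(-5/2) = -4*(-4) - 5/4 = 16 - 5/4 = 59/4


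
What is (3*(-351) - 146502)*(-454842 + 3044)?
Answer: 66665053890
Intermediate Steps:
(3*(-351) - 146502)*(-454842 + 3044) = (-1053 - 146502)*(-451798) = -147555*(-451798) = 66665053890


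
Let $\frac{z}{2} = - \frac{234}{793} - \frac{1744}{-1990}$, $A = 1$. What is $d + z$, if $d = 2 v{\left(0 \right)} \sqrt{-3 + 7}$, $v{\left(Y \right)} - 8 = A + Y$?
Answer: $\frac{2255584}{60695} \approx 37.163$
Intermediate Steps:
$v{\left(Y \right)} = 9 + Y$ ($v{\left(Y \right)} = 8 + \left(1 + Y\right) = 9 + Y$)
$z = \frac{70564}{60695}$ ($z = 2 \left(- \frac{234}{793} - \frac{1744}{-1990}\right) = 2 \left(\left(-234\right) \frac{1}{793} - - \frac{872}{995}\right) = 2 \left(- \frac{18}{61} + \frac{872}{995}\right) = 2 \cdot \frac{35282}{60695} = \frac{70564}{60695} \approx 1.1626$)
$d = 36$ ($d = 2 \left(9 + 0\right) \sqrt{-3 + 7} = 2 \cdot 9 \sqrt{4} = 18 \cdot 2 = 36$)
$d + z = 36 + \frac{70564}{60695} = \frac{2255584}{60695}$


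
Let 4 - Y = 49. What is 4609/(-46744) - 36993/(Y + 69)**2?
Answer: -72160649/1121856 ≈ -64.323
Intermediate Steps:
Y = -45 (Y = 4 - 1*49 = 4 - 49 = -45)
4609/(-46744) - 36993/(Y + 69)**2 = 4609/(-46744) - 36993/(-45 + 69)**2 = 4609*(-1/46744) - 36993/(24**2) = -4609/46744 - 36993/576 = -4609/46744 - 36993*1/576 = -4609/46744 - 12331/192 = -72160649/1121856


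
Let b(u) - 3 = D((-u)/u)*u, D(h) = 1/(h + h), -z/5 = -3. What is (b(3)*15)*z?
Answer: 675/2 ≈ 337.50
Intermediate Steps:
z = 15 (z = -5*(-3) = 15)
D(h) = 1/(2*h)
b(u) = 3 - u/2 (b(u) = 3 + (1/(2*(((-u)/u))))*u = 3 + ((½)/(-1))*u = 3 + ((½)*(-1))*u = 3 - u/2)
(b(3)*15)*z = ((3 - ½*3)*15)*15 = ((3 - 3/2)*15)*15 = ((3/2)*15)*15 = (45/2)*15 = 675/2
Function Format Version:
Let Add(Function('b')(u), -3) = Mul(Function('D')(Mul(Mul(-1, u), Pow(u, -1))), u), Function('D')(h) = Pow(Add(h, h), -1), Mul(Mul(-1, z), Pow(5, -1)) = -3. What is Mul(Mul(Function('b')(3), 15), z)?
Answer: Rational(675, 2) ≈ 337.50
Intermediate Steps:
z = 15 (z = Mul(-5, -3) = 15)
Function('D')(h) = Mul(Rational(1, 2), Pow(h, -1)) (Function('D')(h) = Pow(Mul(2, h), -1) = Mul(Rational(1, 2), Pow(h, -1)))
Function('b')(u) = Add(3, Mul(Rational(-1, 2), u)) (Function('b')(u) = Add(3, Mul(Mul(Rational(1, 2), Pow(Mul(Mul(-1, u), Pow(u, -1)), -1)), u)) = Add(3, Mul(Mul(Rational(1, 2), Pow(-1, -1)), u)) = Add(3, Mul(Mul(Rational(1, 2), -1), u)) = Add(3, Mul(Rational(-1, 2), u)))
Mul(Mul(Function('b')(3), 15), z) = Mul(Mul(Add(3, Mul(Rational(-1, 2), 3)), 15), 15) = Mul(Mul(Add(3, Rational(-3, 2)), 15), 15) = Mul(Mul(Rational(3, 2), 15), 15) = Mul(Rational(45, 2), 15) = Rational(675, 2)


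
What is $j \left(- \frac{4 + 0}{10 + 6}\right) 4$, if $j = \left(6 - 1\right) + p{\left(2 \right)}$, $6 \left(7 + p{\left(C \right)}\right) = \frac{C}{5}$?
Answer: $\frac{29}{15} \approx 1.9333$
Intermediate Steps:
$p{\left(C \right)} = -7 + \frac{C}{30}$ ($p{\left(C \right)} = -7 + \frac{C \frac{1}{5}}{6} = -7 + \frac{\frac{1}{5} C}{6} = -7 + \frac{C}{30}$)
$j = - \frac{29}{15}$ ($j = \left(6 - 1\right) + \left(-7 + \frac{1}{30} \cdot 2\right) = 5 + \left(-7 + \frac{1}{15}\right) = 5 - \frac{104}{15} = - \frac{29}{15} \approx -1.9333$)
$j \left(- \frac{4 + 0}{10 + 6}\right) 4 = - \frac{29 \left(- \frac{4 + 0}{10 + 6}\right)}{15} \cdot 4 = - \frac{29 \left(- \frac{4}{16}\right)}{15} \cdot 4 = - \frac{29 \left(\left(-1\right) \frac{1}{4}\right)}{15} \cdot 4 = \left(- \frac{29}{15}\right) \left(- \frac{1}{4}\right) 4 = \frac{29}{60} \cdot 4 = \frac{29}{15}$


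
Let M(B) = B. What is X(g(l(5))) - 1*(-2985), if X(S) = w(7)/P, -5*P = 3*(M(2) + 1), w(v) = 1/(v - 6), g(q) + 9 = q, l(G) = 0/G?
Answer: 26860/9 ≈ 2984.4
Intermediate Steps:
l(G) = 0
g(q) = -9 + q
w(v) = 1/(-6 + v)
P = -9/5 (P = -3*(2 + 1)/5 = -3*3/5 = -⅕*9 = -9/5 ≈ -1.8000)
X(S) = -5/9 (X(S) = 1/((-6 + 7)*(-9/5)) = -5/9/1 = 1*(-5/9) = -5/9)
X(g(l(5))) - 1*(-2985) = -5/9 - 1*(-2985) = -5/9 + 2985 = 26860/9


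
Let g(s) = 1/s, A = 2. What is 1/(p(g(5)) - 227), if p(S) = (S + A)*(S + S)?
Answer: -25/5653 ≈ -0.0044224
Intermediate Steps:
p(S) = 2*S*(2 + S) (p(S) = (S + 2)*(S + S) = (2 + S)*(2*S) = 2*S*(2 + S))
1/(p(g(5)) - 227) = 1/(2*(2 + 1/5)/5 - 227) = 1/(2*(⅕)*(2 + ⅕) - 227) = 1/(2*(⅕)*(11/5) - 227) = 1/(22/25 - 227) = 1/(-5653/25) = -25/5653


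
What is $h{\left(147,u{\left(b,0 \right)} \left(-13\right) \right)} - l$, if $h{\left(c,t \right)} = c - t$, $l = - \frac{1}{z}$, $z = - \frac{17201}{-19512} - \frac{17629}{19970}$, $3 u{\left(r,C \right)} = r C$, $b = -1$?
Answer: $- \frac{160056087}{236539} \approx -676.66$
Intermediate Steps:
$u{\left(r,C \right)} = \frac{C r}{3}$ ($u{\left(r,C \right)} = \frac{r C}{3} = \frac{C r}{3}$)
$z = - \frac{236539}{194827320}$ ($z = \left(-17201\right) \left(- \frac{1}{19512}\right) - \frac{17629}{19970} = \frac{17201}{19512} - \frac{17629}{19970} = - \frac{236539}{194827320} \approx -0.0012141$)
$l = \frac{194827320}{236539}$ ($l = - \frac{1}{- \frac{236539}{194827320}} = \left(-1\right) \left(- \frac{194827320}{236539}\right) = \frac{194827320}{236539} \approx 823.66$)
$h{\left(147,u{\left(b,0 \right)} \left(-13\right) \right)} - l = \left(147 - \frac{1}{3} \cdot 0 \left(-1\right) \left(-13\right)\right) - \frac{194827320}{236539} = \left(147 - 0 \left(-13\right)\right) - \frac{194827320}{236539} = \left(147 - 0\right) - \frac{194827320}{236539} = \left(147 + 0\right) - \frac{194827320}{236539} = 147 - \frac{194827320}{236539} = - \frac{160056087}{236539}$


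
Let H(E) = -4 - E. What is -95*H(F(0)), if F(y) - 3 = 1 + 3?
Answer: 1045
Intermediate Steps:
F(y) = 7 (F(y) = 3 + (1 + 3) = 3 + 4 = 7)
-95*H(F(0)) = -95*(-4 - 1*7) = -95*(-4 - 7) = -95*(-11) = 1045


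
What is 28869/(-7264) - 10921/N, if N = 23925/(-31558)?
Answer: 2502809993527/173791200 ≈ 14401.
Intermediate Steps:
N = -23925/31558 (N = 23925*(-1/31558) = -23925/31558 ≈ -0.75813)
28869/(-7264) - 10921/N = 28869/(-7264) - 10921/(-23925/31558) = 28869*(-1/7264) - 10921*(-31558/23925) = -28869/7264 + 344644918/23925 = 2502809993527/173791200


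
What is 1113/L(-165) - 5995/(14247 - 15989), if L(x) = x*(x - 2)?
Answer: 55710357/16000270 ≈ 3.4818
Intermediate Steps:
L(x) = x*(-2 + x)
1113/L(-165) - 5995/(14247 - 15989) = 1113/((-165*(-2 - 165))) - 5995/(14247 - 15989) = 1113/((-165*(-167))) - 5995/(-1742) = 1113/27555 - 5995*(-1/1742) = 1113*(1/27555) + 5995/1742 = 371/9185 + 5995/1742 = 55710357/16000270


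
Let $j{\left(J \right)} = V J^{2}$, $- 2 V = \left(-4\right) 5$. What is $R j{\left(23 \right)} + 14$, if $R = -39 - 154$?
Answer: $-1020956$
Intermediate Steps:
$V = 10$ ($V = - \frac{\left(-4\right) 5}{2} = \left(- \frac{1}{2}\right) \left(-20\right) = 10$)
$j{\left(J \right)} = 10 J^{2}$
$R = -193$
$R j{\left(23 \right)} + 14 = - 193 \cdot 10 \cdot 23^{2} + 14 = - 193 \cdot 10 \cdot 529 + 14 = \left(-193\right) 5290 + 14 = -1020970 + 14 = -1020956$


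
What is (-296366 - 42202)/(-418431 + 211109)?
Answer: 169284/103661 ≈ 1.6331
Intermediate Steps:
(-296366 - 42202)/(-418431 + 211109) = -338568/(-207322) = -338568*(-1/207322) = 169284/103661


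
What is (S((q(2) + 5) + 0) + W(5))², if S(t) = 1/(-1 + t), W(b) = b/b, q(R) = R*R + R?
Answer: 121/100 ≈ 1.2100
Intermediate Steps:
q(R) = R + R² (q(R) = R² + R = R + R²)
W(b) = 1
(S((q(2) + 5) + 0) + W(5))² = (1/(-1 + ((2*(1 + 2) + 5) + 0)) + 1)² = (1/(-1 + ((2*3 + 5) + 0)) + 1)² = (1/(-1 + ((6 + 5) + 0)) + 1)² = (1/(-1 + (11 + 0)) + 1)² = (1/(-1 + 11) + 1)² = (1/10 + 1)² = (⅒ + 1)² = (11/10)² = 121/100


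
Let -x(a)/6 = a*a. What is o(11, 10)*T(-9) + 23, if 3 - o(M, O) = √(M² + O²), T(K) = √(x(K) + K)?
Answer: 23 + 3*I*√55*(3 - √221) ≈ 23.0 - 264.0*I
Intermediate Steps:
x(a) = -6*a² (x(a) = -6*a*a = -6*a²)
T(K) = √(K - 6*K²) (T(K) = √(-6*K² + K) = √(K - 6*K²))
o(M, O) = 3 - √(M² + O²)
o(11, 10)*T(-9) + 23 = (3 - √(11² + 10²))*√(-9*(1 - 6*(-9))) + 23 = (3 - √(121 + 100))*√(-9*(1 + 54)) + 23 = (3 - √221)*√(-9*55) + 23 = (3 - √221)*√(-495) + 23 = (3 - √221)*(3*I*√55) + 23 = 3*I*√55*(3 - √221) + 23 = 23 + 3*I*√55*(3 - √221)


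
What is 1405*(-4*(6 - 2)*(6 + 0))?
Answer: -134880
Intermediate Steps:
1405*(-4*(6 - 2)*(6 + 0)) = 1405*(-16*6) = 1405*(-4*24) = 1405*(-96) = -134880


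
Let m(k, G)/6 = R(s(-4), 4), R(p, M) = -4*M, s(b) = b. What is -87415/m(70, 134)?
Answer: 87415/96 ≈ 910.57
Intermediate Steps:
m(k, G) = -96 (m(k, G) = 6*(-4*4) = 6*(-16) = -96)
-87415/m(70, 134) = -87415/(-96) = -87415*(-1/96) = 87415/96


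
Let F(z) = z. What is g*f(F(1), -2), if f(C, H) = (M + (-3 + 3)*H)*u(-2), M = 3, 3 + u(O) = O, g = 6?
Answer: -90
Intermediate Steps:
u(O) = -3 + O
f(C, H) = -15 (f(C, H) = (3 + (-3 + 3)*H)*(-3 - 2) = (3 + 0*H)*(-5) = (3 + 0)*(-5) = 3*(-5) = -15)
g*f(F(1), -2) = 6*(-15) = -90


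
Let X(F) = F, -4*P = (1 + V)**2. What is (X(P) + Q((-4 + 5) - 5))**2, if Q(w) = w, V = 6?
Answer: 4225/16 ≈ 264.06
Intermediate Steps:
P = -49/4 (P = -(1 + 6)**2/4 = -1/4*7**2 = -1/4*49 = -49/4 ≈ -12.250)
(X(P) + Q((-4 + 5) - 5))**2 = (-49/4 + ((-4 + 5) - 5))**2 = (-49/4 + (1 - 5))**2 = (-49/4 - 4)**2 = (-65/4)**2 = 4225/16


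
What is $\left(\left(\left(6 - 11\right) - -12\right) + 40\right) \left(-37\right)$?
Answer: $-1739$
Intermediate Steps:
$\left(\left(\left(6 - 11\right) - -12\right) + 40\right) \left(-37\right) = \left(\left(-5 + 12\right) + 40\right) \left(-37\right) = \left(7 + 40\right) \left(-37\right) = 47 \left(-37\right) = -1739$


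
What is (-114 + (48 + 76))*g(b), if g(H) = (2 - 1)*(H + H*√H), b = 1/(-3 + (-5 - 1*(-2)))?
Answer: -5/3 - 5*I*√6/18 ≈ -1.6667 - 0.68041*I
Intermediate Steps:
b = -⅙ (b = 1/(-3 + (-5 + 2)) = 1/(-3 - 3) = 1/(-6) = -⅙ ≈ -0.16667)
g(H) = H + H^(3/2) (g(H) = 1*(H + H^(3/2)) = H + H^(3/2))
(-114 + (48 + 76))*g(b) = (-114 + (48 + 76))*(-⅙ + (-⅙)^(3/2)) = (-114 + 124)*(-⅙ - I*√6/36) = 10*(-⅙ - I*√6/36) = -5/3 - 5*I*√6/18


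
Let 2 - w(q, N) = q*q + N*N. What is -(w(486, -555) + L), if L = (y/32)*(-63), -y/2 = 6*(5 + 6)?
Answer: 4351673/8 ≈ 5.4396e+5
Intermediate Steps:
y = -132 (y = -12*(5 + 6) = -12*11 = -2*66 = -132)
w(q, N) = 2 - N² - q² (w(q, N) = 2 - (q*q + N*N) = 2 - (q² + N²) = 2 - (N² + q²) = 2 + (-N² - q²) = 2 - N² - q²)
L = 2079/8 (L = -132/32*(-63) = -132*1/32*(-63) = -33/8*(-63) = 2079/8 ≈ 259.88)
-(w(486, -555) + L) = -((2 - 1*(-555)² - 1*486²) + 2079/8) = -((2 - 1*308025 - 1*236196) + 2079/8) = -((2 - 308025 - 236196) + 2079/8) = -(-544219 + 2079/8) = -1*(-4351673/8) = 4351673/8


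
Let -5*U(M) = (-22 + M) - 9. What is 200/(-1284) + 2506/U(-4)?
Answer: 114868/321 ≈ 357.84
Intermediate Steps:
U(M) = 31/5 - M/5 (U(M) = -((-22 + M) - 9)/5 = -(-31 + M)/5 = 31/5 - M/5)
200/(-1284) + 2506/U(-4) = 200/(-1284) + 2506/(31/5 - 1/5*(-4)) = 200*(-1/1284) + 2506/(31/5 + 4/5) = -50/321 + 2506/7 = -50/321 + 2506*(1/7) = -50/321 + 358 = 114868/321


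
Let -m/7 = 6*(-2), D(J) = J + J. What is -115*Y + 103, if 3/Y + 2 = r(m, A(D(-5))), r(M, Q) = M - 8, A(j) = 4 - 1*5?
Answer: 7277/74 ≈ 98.338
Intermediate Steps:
D(J) = 2*J
A(j) = -1 (A(j) = 4 - 5 = -1)
m = 84 (m = -42*(-2) = -7*(-12) = 84)
r(M, Q) = -8 + M
Y = 3/74 (Y = 3/(-2 + (-8 + 84)) = 3/(-2 + 76) = 3/74 ≈ 0.040541)
-115*Y + 103 = -115*3/74 + 103 = -345/74 + 103 = 7277/74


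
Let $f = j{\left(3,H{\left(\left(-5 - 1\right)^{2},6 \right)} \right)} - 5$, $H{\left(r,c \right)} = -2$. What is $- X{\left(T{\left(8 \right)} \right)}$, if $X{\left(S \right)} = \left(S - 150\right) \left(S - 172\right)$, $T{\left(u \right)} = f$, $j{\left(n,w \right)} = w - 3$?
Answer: $-29120$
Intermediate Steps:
$j{\left(n,w \right)} = -3 + w$
$f = -10$ ($f = \left(-3 - 2\right) - 5 = -5 - 5 = -10$)
$T{\left(u \right)} = -10$
$X{\left(S \right)} = \left(-172 + S\right) \left(-150 + S\right)$ ($X{\left(S \right)} = \left(-150 + S\right) \left(-172 + S\right) = \left(-172 + S\right) \left(-150 + S\right)$)
$- X{\left(T{\left(8 \right)} \right)} = - (25800 + \left(-10\right)^{2} - -3220) = - (25800 + 100 + 3220) = \left(-1\right) 29120 = -29120$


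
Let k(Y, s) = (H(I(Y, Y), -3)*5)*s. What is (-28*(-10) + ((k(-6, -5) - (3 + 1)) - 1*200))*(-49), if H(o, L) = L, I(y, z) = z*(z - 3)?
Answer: -7399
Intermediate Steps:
I(y, z) = z*(-3 + z)
k(Y, s) = -15*s (k(Y, s) = (-3*5)*s = -15*s)
(-28*(-10) + ((k(-6, -5) - (3 + 1)) - 1*200))*(-49) = (-28*(-10) + ((-15*(-5) - (3 + 1)) - 1*200))*(-49) = (280 + ((75 - 4) - 200))*(-49) = (280 + (71 - 200))*(-49) = (280 - 129)*(-49) = 151*(-49) = -7399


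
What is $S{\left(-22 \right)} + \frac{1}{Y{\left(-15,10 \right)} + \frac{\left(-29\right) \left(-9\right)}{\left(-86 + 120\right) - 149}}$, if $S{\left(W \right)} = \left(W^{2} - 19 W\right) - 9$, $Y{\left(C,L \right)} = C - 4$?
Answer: $\frac{2184163}{2446} \approx 892.95$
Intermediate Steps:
$Y{\left(C,L \right)} = -4 + C$
$S{\left(W \right)} = -9 + W^{2} - 19 W$
$S{\left(-22 \right)} + \frac{1}{Y{\left(-15,10 \right)} + \frac{\left(-29\right) \left(-9\right)}{\left(-86 + 120\right) - 149}} = \left(-9 + \left(-22\right)^{2} - -418\right) + \frac{1}{\left(-4 - 15\right) + \frac{\left(-29\right) \left(-9\right)}{\left(-86 + 120\right) - 149}} = \left(-9 + 484 + 418\right) + \frac{1}{-19 + \frac{261}{34 - 149}} = 893 + \frac{1}{-19 + \frac{261}{-115}} = 893 + \frac{1}{-19 + 261 \left(- \frac{1}{115}\right)} = 893 + \frac{1}{-19 - \frac{261}{115}} = 893 + \frac{1}{- \frac{2446}{115}} = 893 - \frac{115}{2446} = \frac{2184163}{2446}$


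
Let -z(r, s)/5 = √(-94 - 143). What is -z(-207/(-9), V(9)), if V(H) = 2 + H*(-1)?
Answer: 5*I*√237 ≈ 76.974*I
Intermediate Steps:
V(H) = 2 - H
z(r, s) = -5*I*√237 (z(r, s) = -5*√(-94 - 143) = -5*I*√237)
-z(-207/(-9), V(9)) = -(-5)*I*√237 = 5*I*√237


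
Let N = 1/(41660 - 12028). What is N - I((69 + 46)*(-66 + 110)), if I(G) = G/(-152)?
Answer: 18742259/563008 ≈ 33.289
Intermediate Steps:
I(G) = -G/152 (I(G) = G*(-1/152) = -G/152)
N = 1/29632 ≈ 3.3747e-5
N - I((69 + 46)*(-66 + 110)) = 1/29632 - (-1)*(69 + 46)*(-66 + 110)/152 = 1/29632 - (-1)*115*44/152 = 1/29632 - (-1)*5060/152 = 1/29632 - 1*(-1265/38) = 1/29632 + 1265/38 = 18742259/563008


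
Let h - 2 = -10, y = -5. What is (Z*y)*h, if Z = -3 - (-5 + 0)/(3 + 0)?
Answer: -160/3 ≈ -53.333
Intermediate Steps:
h = -8 (h = 2 - 10 = -8)
Z = -4/3 (Z = -3 - (-5)/3 = -3 - 1*(-5/3) = -3 + 5/3 = -4/3 ≈ -1.3333)
(Z*y)*h = -4/3*(-5)*(-8) = (20/3)*(-8) = -160/3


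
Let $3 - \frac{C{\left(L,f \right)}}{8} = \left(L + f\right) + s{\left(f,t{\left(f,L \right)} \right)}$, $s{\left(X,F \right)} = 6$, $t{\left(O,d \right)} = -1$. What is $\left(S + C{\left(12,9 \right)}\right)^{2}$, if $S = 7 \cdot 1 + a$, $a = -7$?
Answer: $36864$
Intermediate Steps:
$C{\left(L,f \right)} = -24 - 8 L - 8 f$ ($C{\left(L,f \right)} = 24 - 8 \left(\left(L + f\right) + 6\right) = 24 - 8 \left(6 + L + f\right) = 24 - \left(48 + 8 L + 8 f\right) = -24 - 8 L - 8 f$)
$S = 0$ ($S = 7 \cdot 1 - 7 = 7 - 7 = 0$)
$\left(S + C{\left(12,9 \right)}\right)^{2} = \left(0 - 192\right)^{2} = \left(-192\right)^{2} = 36864$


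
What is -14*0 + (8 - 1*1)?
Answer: 7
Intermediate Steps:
-14*0 + (8 - 1*1) = 0 + (8 - 1) = 0 + 7 = 7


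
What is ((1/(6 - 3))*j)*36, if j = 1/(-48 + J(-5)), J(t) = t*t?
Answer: -12/23 ≈ -0.52174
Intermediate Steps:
J(t) = t**2
j = -1/23 (j = 1/(-48 + (-5)**2) = 1/(-48 + 25) = 1/(-23) = -1/23 ≈ -0.043478)
((1/(6 - 3))*j)*36 = ((1/(6 - 3))*(-1/23))*36 = ((1/3)*(-1/23))*36 = -1/69*36 = -12/23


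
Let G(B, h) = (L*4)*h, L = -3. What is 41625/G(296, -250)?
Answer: 111/8 ≈ 13.875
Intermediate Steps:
G(B, h) = -12*h (G(B, h) = (-3*4)*h = -12*h)
41625/G(296, -250) = 41625/((-12*(-250))) = 41625/3000 = 41625*(1/3000) = 111/8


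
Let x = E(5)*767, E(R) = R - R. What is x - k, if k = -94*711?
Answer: 66834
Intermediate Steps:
E(R) = 0
k = -66834
x = 0 (x = 0*767 = 0)
x - k = 0 - 1*(-66834) = 0 + 66834 = 66834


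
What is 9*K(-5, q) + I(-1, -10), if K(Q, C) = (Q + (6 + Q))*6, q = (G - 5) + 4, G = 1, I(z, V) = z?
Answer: -217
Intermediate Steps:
q = 0 (q = (1 - 5) + 4 = -4 + 4 = 0)
K(Q, C) = 36 + 12*Q (K(Q, C) = (6 + 2*Q)*6 = 36 + 12*Q)
9*K(-5, q) + I(-1, -10) = 9*(36 + 12*(-5)) - 1 = 9*(36 - 60) - 1 = 9*(-24) - 1 = -216 - 1 = -217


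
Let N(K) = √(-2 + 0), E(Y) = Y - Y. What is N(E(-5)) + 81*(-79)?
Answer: -6399 + I*√2 ≈ -6399.0 + 1.4142*I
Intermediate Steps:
E(Y) = 0
N(K) = I*√2 (N(K) = √(-2) = I*√2)
N(E(-5)) + 81*(-79) = I*√2 + 81*(-79) = I*√2 - 6399 = -6399 + I*√2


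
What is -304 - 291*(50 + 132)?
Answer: -53266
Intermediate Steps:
-304 - 291*(50 + 132) = -304 - 291*182 = -304 - 52962 = -53266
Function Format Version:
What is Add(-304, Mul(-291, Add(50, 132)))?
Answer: -53266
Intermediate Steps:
Add(-304, Mul(-291, Add(50, 132))) = Add(-304, Mul(-291, 182)) = Add(-304, -52962) = -53266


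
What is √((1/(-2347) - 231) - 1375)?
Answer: I*√8846507201/2347 ≈ 40.075*I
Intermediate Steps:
√((1/(-2347) - 231) - 1375) = √((-1/2347 - 231) - 1375) = √(-542158/2347 - 1375) = √(-3769283/2347) = I*√8846507201/2347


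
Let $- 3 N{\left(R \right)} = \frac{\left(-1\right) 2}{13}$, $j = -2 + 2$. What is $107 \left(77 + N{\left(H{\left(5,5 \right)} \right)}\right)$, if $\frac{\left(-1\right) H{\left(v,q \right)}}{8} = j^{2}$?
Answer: $\frac{321535}{39} \approx 8244.5$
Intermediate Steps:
$j = 0$
$H{\left(v,q \right)} = 0$ ($H{\left(v,q \right)} = - 8 \cdot 0^{2} = \left(-8\right) 0 = 0$)
$N{\left(R \right)} = \frac{2}{39}$ ($N{\left(R \right)} = - \frac{\left(-1\right) 2 \cdot \frac{1}{13}}{3} = - \frac{\left(-2\right) \frac{1}{13}}{3} = \left(- \frac{1}{3}\right) \left(- \frac{2}{13}\right) = \frac{2}{39}$)
$107 \left(77 + N{\left(H{\left(5,5 \right)} \right)}\right) = 107 \left(77 + \frac{2}{39}\right) = 107 \cdot \frac{3005}{39} = \frac{321535}{39}$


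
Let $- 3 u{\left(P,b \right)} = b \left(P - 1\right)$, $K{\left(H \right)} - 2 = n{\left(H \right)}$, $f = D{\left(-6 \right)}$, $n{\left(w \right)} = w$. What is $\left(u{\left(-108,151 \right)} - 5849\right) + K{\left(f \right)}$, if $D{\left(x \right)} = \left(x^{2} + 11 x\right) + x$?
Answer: $- \frac{1190}{3} \approx -396.67$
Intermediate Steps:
$D{\left(x \right)} = x^{2} + 12 x$
$f = -36$ ($f = - 6 \left(12 - 6\right) = \left(-6\right) 6 = -36$)
$K{\left(H \right)} = 2 + H$
$u{\left(P,b \right)} = - \frac{b \left(-1 + P\right)}{3}$ ($u{\left(P,b \right)} = - \frac{b \left(P - 1\right)}{3} = - \frac{b \left(-1 + P\right)}{3}$)
$\left(u{\left(-108,151 \right)} - 5849\right) + K{\left(f \right)} = \left(\frac{1}{3} \cdot 151 \left(1 - -108\right) - 5849\right) + \left(2 - 36\right) = \left(\frac{1}{3} \cdot 151 \left(1 + 108\right) - 5849\right) - 34 = \left(\frac{1}{3} \cdot 151 \cdot 109 - 5849\right) - 34 = \left(\frac{16459}{3} - 5849\right) - 34 = - \frac{1088}{3} - 34 = - \frac{1190}{3}$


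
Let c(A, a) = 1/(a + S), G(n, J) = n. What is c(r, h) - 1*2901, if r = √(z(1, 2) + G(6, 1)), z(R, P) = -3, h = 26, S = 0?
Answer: -75425/26 ≈ -2901.0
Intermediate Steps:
r = √3 (r = √(-3 + 6) = √3 ≈ 1.7320)
c(A, a) = 1/a (c(A, a) = 1/(a + 0) = 1/a)
c(r, h) - 1*2901 = 1/26 - 1*2901 = 1/26 - 2901 = -75425/26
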